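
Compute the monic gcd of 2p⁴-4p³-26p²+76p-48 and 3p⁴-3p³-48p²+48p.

Repeated division with remainder:
  2p⁴-4p³-26p²+76p-48 = (2/3)(3p⁴-3p³-48p²+48p) + (-2p³+6p²+44p-48)
  3p⁴-3p³-48p²+48p = (-(3/2)p-3)(-2p³+6p²+44p-48) + (36p²+108p-144)
  -2p³+6p²+44p-48 = (-(1/18)p+1/3)(36p²+108p-144) + (0)
Last nonzero remainder: 36p²+108p-144. Dividing through by 36 gives the monic gcd p²+3p-4.

p²+3p-4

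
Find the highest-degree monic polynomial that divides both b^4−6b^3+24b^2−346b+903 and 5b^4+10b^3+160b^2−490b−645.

Apply the Euclidean algorithm:
  b^4−6b^3+24b^2−346b+903 = (1/5)(5b^4+10b^3+160b^2−490b−645) + (−8b^3−8b^2−248b+1032)
  5b^4+10b^3+160b^2−490b−645 = (−(5/8)b−5/8)(−8b^3−8b^2−248b+1032) + (0)
Last nonzero remainder: −8b^3−8b^2−248b+1032. Dividing through by −8 gives the monic gcd b^3+b^2+31b−129.

b^3+b^2+31b−129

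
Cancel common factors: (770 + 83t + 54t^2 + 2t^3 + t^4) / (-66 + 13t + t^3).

(35 - t + t^2)/(-3 + t)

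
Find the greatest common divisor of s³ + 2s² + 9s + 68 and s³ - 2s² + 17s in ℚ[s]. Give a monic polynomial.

s² - 2s + 17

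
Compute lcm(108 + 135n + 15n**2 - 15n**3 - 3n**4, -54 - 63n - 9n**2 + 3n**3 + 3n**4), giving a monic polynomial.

-216 - 378n - 201n**2 - 30n**3 + 16n**4 + 8n**5 + n**6

Apply the Euclidean algorithm:
  -3n**4 - 15n**3 + 15n**2 + 135n + 108 = (-1)(3n**4 + 3n**3 - 9n**2 - 63n - 54) + (-12n**3 + 6n**2 + 72n + 54)
  3n**4 + 3n**3 - 9n**2 - 63n - 54 = (-(1/4)n - 3/8)(-12n**3 + 6n**2 + 72n + 54) + ((45/4)n**2 - (45/2)n - 135/4)
  -12n**3 + 6n**2 + 72n + 54 = (-(16/15)n - 8/5)((45/4)n**2 - (45/2)n - 135/4) + (0)
Last nonzero remainder: (45/4)n**2 - (45/2)n - 135/4. Dividing through by 45/4 gives the monic gcd n**2 - 2n - 3.
Then lcm(f, g) = f·g / gcd(f, g); expanding and making the result monic gives the answer.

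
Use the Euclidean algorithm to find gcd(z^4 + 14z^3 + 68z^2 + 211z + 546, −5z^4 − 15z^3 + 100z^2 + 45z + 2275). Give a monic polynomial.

z^3 + 8z^2 + 20z + 91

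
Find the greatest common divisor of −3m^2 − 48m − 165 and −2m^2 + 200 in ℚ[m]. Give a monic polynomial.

1

Euclidean algorithm in ℚ[m]:
  −3m^2 − 48m − 165 = (3/2)(−2m^2 + 200) + (−48m − 465)
  −2m^2 + 200 = ((1/24)m − 155/384)(−48m − 465) + (1575/128)
  −48m − 465 = (−(2048/525)m − 3968/105)(1575/128) + (0)
The last nonzero remainder is the constant 1575/128, so the polynomials are coprime and gcd = 1.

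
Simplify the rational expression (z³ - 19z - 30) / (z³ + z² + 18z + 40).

Repeated division with remainder:
  z³ - 19z - 30 = (z³ + z² + 18z + 40) + (-z² - 37z - 70)
  z³ + z² + 18z + 40 = (-z + 36)(-z² - 37z - 70) + (1280z + 2560)
  -z² - 37z - 70 = (-(1/1280)z - 7/256)(1280z + 2560) + (0)
Last nonzero remainder: 1280z + 2560. Dividing through by 1280 gives the monic gcd z + 2.
Cancel z + 2 from numerator and denominator to get the reduced form.

(z² - 2z - 15)/(z² - z + 20)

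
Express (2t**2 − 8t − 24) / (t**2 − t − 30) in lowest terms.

(2t + 4)/(t + 5)

By polynomial division,
  2t**2 − 8t − 24 = (2)(t**2 − t − 30) + (−6t + 36)
  t**2 − t − 30 = (−(1/6)t − 5/6)(−6t + 36) + (0)
Last nonzero remainder: −6t + 36. Dividing through by −6 gives the monic gcd t − 6.
Cancel t − 6 from numerator and denominator to get the reduced form.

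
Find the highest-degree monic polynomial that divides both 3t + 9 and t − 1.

1

Euclidean algorithm in ℚ[t]:
  3t + 9 = (3)(t − 1) + (12)
  t − 1 = ((1/12)t − 1/12)(12) + (0)
The last nonzero remainder is the constant 12, so the polynomials are coprime and gcd = 1.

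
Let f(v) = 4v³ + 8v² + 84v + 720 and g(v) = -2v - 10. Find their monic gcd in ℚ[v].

v + 5

Euclidean algorithm in ℚ[v]:
  4v³ + 8v² + 84v + 720 = (-2v² + 6v - 72)(-2v - 10) + (0)
Last nonzero remainder: -2v - 10. Dividing through by -2 gives the monic gcd v + 5.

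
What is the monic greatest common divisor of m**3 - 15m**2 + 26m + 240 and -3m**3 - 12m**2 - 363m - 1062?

By polynomial division,
  m**3 - 15m**2 + 26m + 240 = (-1/3)(-3m**3 - 12m**2 - 363m - 1062) + (-19m**2 - 95m - 114)
  -3m**3 - 12m**2 - 363m - 1062 = ((3/19)m - 3/19)(-19m**2 - 95m - 114) + (-360m - 1080)
  -19m**2 - 95m - 114 = ((19/360)m + 19/180)(-360m - 1080) + (0)
Last nonzero remainder: -360m - 1080. Dividing through by -360 gives the monic gcd m + 3.

m + 3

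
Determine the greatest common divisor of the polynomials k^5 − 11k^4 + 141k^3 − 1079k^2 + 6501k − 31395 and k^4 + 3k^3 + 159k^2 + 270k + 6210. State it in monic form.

k^2 + 3k + 69

By polynomial division,
  k^5 − 11k^4 + 141k^3 − 1079k^2 + 6501k − 31395 = (k − 14)(k^4 + 3k^3 + 159k^2 + 270k + 6210) + (24k^3 + 877k^2 + 4071k + 55545)
  k^4 + 3k^3 + 159k^2 + 270k + 6210 = ((1/24)k − 805/576)(24k^3 + 877k^2 + 4071k + 55545) + ((699865/576)k^2 + (699865/192)k + 16096895/192)
  24k^3 + 877k^2 + 4071k + 55545 = ((13824/699865)k + 92736/139973)((699865/576)k^2 + (699865/192)k + 16096895/192) + (0)
Last nonzero remainder: (699865/576)k^2 + (699865/192)k + 16096895/192. Dividing through by 699865/576 gives the monic gcd k^2 + 3k + 69.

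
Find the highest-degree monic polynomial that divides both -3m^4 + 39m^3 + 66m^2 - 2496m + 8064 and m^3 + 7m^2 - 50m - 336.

Repeated division with remainder:
  -3m^4 + 39m^3 + 66m^2 - 2496m + 8064 = (-3m + 60)(m^3 + 7m^2 - 50m - 336) + (-504m^2 - 504m + 28224)
  m^3 + 7m^2 - 50m - 336 = (-(1/504)m - 1/84)(-504m^2 - 504m + 28224) + (0)
Last nonzero remainder: -504m^2 - 504m + 28224. Dividing through by -504 gives the monic gcd m^2 + m - 56.

m^2 + m - 56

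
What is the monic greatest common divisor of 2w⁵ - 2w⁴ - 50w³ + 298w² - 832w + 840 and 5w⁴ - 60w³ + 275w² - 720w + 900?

w³ - 6w² + 19w - 30

By polynomial division,
  2w⁵ - 2w⁴ - 50w³ + 298w² - 832w + 840 = ((2/5)w + 22/5)(5w⁴ - 60w³ + 275w² - 720w + 900) + (104w³ - 624w² + 1976w - 3120)
  5w⁴ - 60w³ + 275w² - 720w + 900 = ((5/104)w - 15/52)(104w³ - 624w² + 1976w - 3120) + (0)
Last nonzero remainder: 104w³ - 624w² + 1976w - 3120. Dividing through by 104 gives the monic gcd w³ - 6w² + 19w - 30.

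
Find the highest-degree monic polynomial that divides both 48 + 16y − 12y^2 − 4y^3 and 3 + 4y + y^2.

Euclidean algorithm in ℚ[y]:
  −4y^3 − 12y^2 + 16y + 48 = (−4y + 4)(y^2 + 4y + 3) + (12y + 36)
  y^2 + 4y + 3 = ((1/12)y + 1/12)(12y + 36) + (0)
Last nonzero remainder: 12y + 36. Dividing through by 12 gives the monic gcd y + 3.

3 + y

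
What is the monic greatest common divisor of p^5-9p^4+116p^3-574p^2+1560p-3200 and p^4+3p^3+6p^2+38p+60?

Repeated division with remainder:
  p^5-9p^4+116p^3-574p^2+1560p-3200 = (p-12)(p^4+3p^3+6p^2+38p+60) + (146p^3-540p^2+1956p-2480)
  p^4+3p^3+6p^2+38p+60 = ((1/146)p+489/10658)(146p^3-540p^2+1956p-2480) + ((92610/5329)p^2-(185220/5329)p+926100/5329)
  146p^3-540p^2+1956p-2480 = ((389017/46305)p-660796/46305)((92610/5329)p^2-(185220/5329)p+926100/5329) + (0)
Last nonzero remainder: (92610/5329)p^2-(185220/5329)p+926100/5329. Dividing through by 92610/5329 gives the monic gcd p^2-2p+10.

p^2-2p+10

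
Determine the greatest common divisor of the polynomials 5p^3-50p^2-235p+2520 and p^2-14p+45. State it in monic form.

p-9

By polynomial division,
  5p^3-50p^2-235p+2520 = (5p+20)(p^2-14p+45) + (-180p+1620)
  p^2-14p+45 = (-(1/180)p+1/36)(-180p+1620) + (0)
Last nonzero remainder: -180p+1620. Dividing through by -180 gives the monic gcd p-9.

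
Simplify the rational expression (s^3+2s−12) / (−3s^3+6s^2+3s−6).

Euclidean algorithm in ℚ[s]:
  s^3+2s−12 = (−1/3)(−3s^3+6s^2+3s−6) + (2s^2+3s−14)
  −3s^3+6s^2+3s−6 = (−(3/2)s+21/4)(2s^2+3s−14) + (−(135/4)s+135/2)
  2s^2+3s−14 = (−(8/135)s−28/135)(−(135/4)s+135/2) + (0)
Last nonzero remainder: −(135/4)s+135/2. Dividing through by −135/4 gives the monic gcd s−2.
Cancel s−2 from numerator and denominator to get the reduced form.

(−s^2−2s−6)/(3s^2−3)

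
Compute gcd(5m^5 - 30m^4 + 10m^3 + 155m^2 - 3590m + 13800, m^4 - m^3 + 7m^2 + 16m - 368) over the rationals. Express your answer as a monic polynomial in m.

Repeated division with remainder:
  5m^5 - 30m^4 + 10m^3 + 155m^2 - 3590m + 13800 = (5m - 25)(m^4 - m^3 + 7m^2 + 16m - 368) + (-50m^3 + 250m^2 - 1350m + 4600)
  m^4 - m^3 + 7m^2 + 16m - 368 = (-(1/50)m - 2/25)(-50m^3 + 250m^2 - 1350m + 4600) + (0)
Last nonzero remainder: -50m^3 + 250m^2 - 1350m + 4600. Dividing through by -50 gives the monic gcd m^3 - 5m^2 + 27m - 92.

m^3 - 5m^2 + 27m - 92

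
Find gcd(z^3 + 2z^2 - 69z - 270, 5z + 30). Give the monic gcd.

z + 6

Apply the Euclidean algorithm:
  z^3 + 2z^2 - 69z - 270 = ((1/5)z^2 - (4/5)z - 9)(5z + 30) + (0)
Last nonzero remainder: 5z + 30. Dividing through by 5 gives the monic gcd z + 6.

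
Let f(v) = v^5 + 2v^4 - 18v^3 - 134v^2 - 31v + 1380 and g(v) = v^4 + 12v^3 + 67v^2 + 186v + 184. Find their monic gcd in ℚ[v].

Euclidean algorithm in ℚ[v]:
  v^5 + 2v^4 - 18v^3 - 134v^2 - 31v + 1380 = (v - 10)(v^4 + 12v^3 + 67v^2 + 186v + 184) + (35v^3 + 350v^2 + 1645v + 3220)
  v^4 + 12v^3 + 67v^2 + 186v + 184 = ((1/35)v + 2/35)(35v^3 + 350v^2 + 1645v + 3220) + (0)
Last nonzero remainder: 35v^3 + 350v^2 + 1645v + 3220. Dividing through by 35 gives the monic gcd v^3 + 10v^2 + 47v + 92.

v^3 + 10v^2 + 47v + 92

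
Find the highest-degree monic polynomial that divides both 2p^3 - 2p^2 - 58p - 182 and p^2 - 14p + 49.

p - 7

Euclidean algorithm in ℚ[p]:
  2p^3 - 2p^2 - 58p - 182 = (2p + 26)(p^2 - 14p + 49) + (208p - 1456)
  p^2 - 14p + 49 = ((1/208)p - 7/208)(208p - 1456) + (0)
Last nonzero remainder: 208p - 1456. Dividing through by 208 gives the monic gcd p - 7.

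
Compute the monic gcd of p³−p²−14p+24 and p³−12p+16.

p²+2p−8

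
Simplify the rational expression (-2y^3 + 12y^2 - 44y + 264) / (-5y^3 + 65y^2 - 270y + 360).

By polynomial division,
  -2y^3 + 12y^2 - 44y + 264 = (2/5)(-5y^3 + 65y^2 - 270y + 360) + (-14y^2 + 64y + 120)
  -5y^3 + 65y^2 - 270y + 360 = ((5/14)y - 295/98)(-14y^2 + 64y + 120) + (-(5890/49)y + 35340/49)
  -14y^2 + 64y + 120 = ((343/2945)y + 98/589)(-(5890/49)y + 35340/49) + (0)
Last nonzero remainder: -(5890/49)y + 35340/49. Dividing through by -5890/49 gives the monic gcd y - 6.
Cancel y - 6 from numerator and denominator to get the reduced form.

(2y^2 + 44)/(5y^2 - 35y + 60)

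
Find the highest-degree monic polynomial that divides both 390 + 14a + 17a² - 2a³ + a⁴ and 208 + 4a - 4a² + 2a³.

26 - 6a + a²

Euclidean algorithm in ℚ[a]:
  a⁴ - 2a³ + 17a² + 14a + 390 = ((1/2)a)(2a³ - 4a² + 4a + 208) + (15a² - 90a + 390)
  2a³ - 4a² + 4a + 208 = ((2/15)a + 8/15)(15a² - 90a + 390) + (0)
Last nonzero remainder: 15a² - 90a + 390. Dividing through by 15 gives the monic gcd a² - 6a + 26.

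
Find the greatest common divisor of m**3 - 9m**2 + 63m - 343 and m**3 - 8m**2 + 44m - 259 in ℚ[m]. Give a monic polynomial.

Euclidean algorithm in ℚ[m]:
  m**3 - 9m**2 + 63m - 343 = (m**3 - 8m**2 + 44m - 259) + (-m**2 + 19m - 84)
  m**3 - 8m**2 + 44m - 259 = (-m - 11)(-m**2 + 19m - 84) + (169m - 1183)
  -m**2 + 19m - 84 = (-(1/169)m + 12/169)(169m - 1183) + (0)
Last nonzero remainder: 169m - 1183. Dividing through by 169 gives the monic gcd m - 7.

m - 7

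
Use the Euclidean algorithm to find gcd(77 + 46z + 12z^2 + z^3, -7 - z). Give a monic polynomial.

Apply the Euclidean algorithm:
  z^3 + 12z^2 + 46z + 77 = (-z^2 - 5z - 11)(-z - 7) + (0)
Last nonzero remainder: -z - 7. Dividing through by -1 gives the monic gcd z + 7.

7 + z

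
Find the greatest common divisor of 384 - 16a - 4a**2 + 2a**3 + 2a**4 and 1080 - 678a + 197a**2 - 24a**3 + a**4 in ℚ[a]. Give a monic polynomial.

Repeated division with remainder:
  2a**4 + 2a**3 - 4a**2 - 16a + 384 = (2)(a**4 - 24a**3 + 197a**2 - 678a + 1080) + (50a**3 - 398a**2 + 1340a - 1776)
  a**4 - 24a**3 + 197a**2 - 678a + 1080 = ((1/50)a - 401/1250)(50a**3 - 398a**2 + 1340a - 1776) + ((26576/625)a**2 - (26576/125)a + 318912/625)
  50a**3 - 398a**2 + 1340a - 1776 = ((15625/13288)a - 23125/6644)((26576/625)a**2 - (26576/125)a + 318912/625) + (0)
Last nonzero remainder: (26576/625)a**2 - (26576/125)a + 318912/625. Dividing through by 26576/625 gives the monic gcd a**2 - 5a + 12.

12 - 5a + a**2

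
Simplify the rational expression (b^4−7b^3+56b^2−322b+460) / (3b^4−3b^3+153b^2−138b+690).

By polynomial division,
  b^4−7b^3+56b^2−322b+460 = (1/3)(3b^4−3b^3+153b^2−138b+690) + (−6b^3+5b^2−276b+230)
  3b^4−3b^3+153b^2−138b+690 = (−(1/2)b+1/12)(−6b^3+5b^2−276b+230) + ((175/12)b^2+4025/6)
  −6b^3+5b^2−276b+230 = (−(72/175)b+12/35)((175/12)b^2+4025/6) + (0)
Last nonzero remainder: (175/12)b^2+4025/6. Dividing through by 175/12 gives the monic gcd b^2+46.
Cancel b^2+46 from numerator and denominator to get the reduced form.

(b^2−7b+10)/(3b^2−3b+15)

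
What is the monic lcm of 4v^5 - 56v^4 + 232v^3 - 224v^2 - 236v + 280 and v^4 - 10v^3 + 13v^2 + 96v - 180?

By polynomial division,
  4v^5 - 56v^4 + 232v^3 - 224v^2 - 236v + 280 = (4v - 16)(v^4 - 10v^3 + 13v^2 + 96v - 180) + (20v^3 - 400v^2 + 2020v - 2600)
  v^4 - 10v^3 + 13v^2 + 96v - 180 = ((1/20)v + 1/2)(20v^3 - 400v^2 + 2020v - 2600) + (112v^2 - 784v + 1120)
  20v^3 - 400v^2 + 2020v - 2600 = ((5/28)v - 65/28)(112v^2 - 784v + 1120) + (0)
Last nonzero remainder: 112v^2 - 784v + 1120. Dividing through by 112 gives the monic gcd v^2 - 7v + 10.
Then lcm(f, g) = f·g / gcd(f, g); expanding and making the result monic gives the answer.

v^7 - 17v^6 + 82v^5 + 22v^4 - 935v^3 + 1255v^2 + 852v - 1260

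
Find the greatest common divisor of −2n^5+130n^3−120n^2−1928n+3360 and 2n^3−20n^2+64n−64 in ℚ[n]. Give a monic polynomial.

n^2−6n+8

Repeated division with remainder:
  −2n^5+130n^3−120n^2−1928n+3360 = (−n^2−10n−3)(2n^3−20n^2+64n−64) + (396n^2−2376n+3168)
  2n^3−20n^2+64n−64 = ((1/198)n−2/99)(396n^2−2376n+3168) + (0)
Last nonzero remainder: 396n^2−2376n+3168. Dividing through by 396 gives the monic gcd n^2−6n+8.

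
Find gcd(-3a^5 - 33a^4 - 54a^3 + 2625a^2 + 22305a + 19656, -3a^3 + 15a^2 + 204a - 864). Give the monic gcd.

Repeated division with remainder:
  -3a^5 - 33a^4 - 54a^3 + 2625a^2 + 22305a + 19656 = (a^2 + 16a + 166)(-3a^3 + 15a^2 + 204a - 864) + (-2265a^2 + 2265a + 163080)
  -3a^3 + 15a^2 + 204a - 864 = ((1/755)a - 4/755)(-2265a^2 + 2265a + 163080) + (0)
Last nonzero remainder: -2265a^2 + 2265a + 163080. Dividing through by -2265 gives the monic gcd a^2 - a - 72.

a^2 - a - 72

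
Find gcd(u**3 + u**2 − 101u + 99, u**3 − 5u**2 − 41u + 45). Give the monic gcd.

By polynomial division,
  u**3 + u**2 − 101u + 99 = (u**3 − 5u**2 − 41u + 45) + (6u**2 − 60u + 54)
  u**3 − 5u**2 − 41u + 45 = ((1/6)u + 5/6)(6u**2 − 60u + 54) + (0)
Last nonzero remainder: 6u**2 − 60u + 54. Dividing through by 6 gives the monic gcd u**2 − 10u + 9.

u**2 − 10u + 9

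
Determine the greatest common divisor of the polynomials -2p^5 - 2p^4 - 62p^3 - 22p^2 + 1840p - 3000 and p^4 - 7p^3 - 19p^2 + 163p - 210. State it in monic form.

p^3 - 19p + 30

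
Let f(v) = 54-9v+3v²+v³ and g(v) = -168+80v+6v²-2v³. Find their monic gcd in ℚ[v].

6+v

Apply the Euclidean algorithm:
  v³+3v²-9v+54 = (-1/2)(-2v³+6v²+80v-168) + (6v²+31v-30)
  -2v³+6v²+80v-168 = (-(1/3)v+49/18)(6v²+31v-30) + (-(259/18)v-259/3)
  6v²+31v-30 = (-(108/259)v+90/259)(-(259/18)v-259/3) + (0)
Last nonzero remainder: -(259/18)v-259/3. Dividing through by -259/18 gives the monic gcd v+6.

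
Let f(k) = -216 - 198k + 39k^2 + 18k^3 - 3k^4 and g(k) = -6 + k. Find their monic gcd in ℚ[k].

-6 + k

Euclidean algorithm in ℚ[k]:
  -3k^4 + 18k^3 + 39k^2 - 198k - 216 = (-3k^3 + 39k + 36)(k - 6) + (0)
The last nonzero remainder k - 6 is already monic.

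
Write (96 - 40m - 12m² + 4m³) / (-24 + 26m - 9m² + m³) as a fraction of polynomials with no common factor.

By polynomial division,
  4m³ - 12m² - 40m + 96 = (4)(m³ - 9m² + 26m - 24) + (24m² - 144m + 192)
  m³ - 9m² + 26m - 24 = ((1/24)m - 1/8)(24m² - 144m + 192) + (0)
Last nonzero remainder: 24m² - 144m + 192. Dividing through by 24 gives the monic gcd m² - 6m + 8.
Cancel m² - 6m + 8 from numerator and denominator to get the reduced form.

(12 + 4m)/(-3 + m)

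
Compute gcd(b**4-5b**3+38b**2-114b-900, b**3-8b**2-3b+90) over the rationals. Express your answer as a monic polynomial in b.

By polynomial division,
  b**4-5b**3+38b**2-114b-900 = (b+3)(b**3-8b**2-3b+90) + (65b**2-195b-1170)
  b**3-8b**2-3b+90 = ((1/65)b-1/13)(65b**2-195b-1170) + (0)
Last nonzero remainder: 65b**2-195b-1170. Dividing through by 65 gives the monic gcd b**2-3b-18.

b**2-3b-18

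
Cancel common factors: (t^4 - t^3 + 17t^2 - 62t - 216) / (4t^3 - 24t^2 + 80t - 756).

(t^2 - 2t - 8)/(4t - 28)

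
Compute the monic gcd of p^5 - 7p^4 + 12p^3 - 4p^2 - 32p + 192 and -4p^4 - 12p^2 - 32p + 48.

p^3 + p^2 + 4p + 12

Apply the Euclidean algorithm:
  p^5 - 7p^4 + 12p^3 - 4p^2 - 32p + 192 = (-(1/4)p + 7/4)(-4p^4 - 12p^2 - 32p + 48) + (9p^3 + 9p^2 + 36p + 108)
  -4p^4 - 12p^2 - 32p + 48 = (-(4/9)p + 4/9)(9p^3 + 9p^2 + 36p + 108) + (0)
Last nonzero remainder: 9p^3 + 9p^2 + 36p + 108. Dividing through by 9 gives the monic gcd p^3 + p^2 + 4p + 12.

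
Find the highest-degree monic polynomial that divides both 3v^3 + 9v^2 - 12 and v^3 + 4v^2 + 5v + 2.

Repeated division with remainder:
  3v^3 + 9v^2 - 12 = (3)(v^3 + 4v^2 + 5v + 2) + (-3v^2 - 15v - 18)
  v^3 + 4v^2 + 5v + 2 = (-(1/3)v + 1/3)(-3v^2 - 15v - 18) + (4v + 8)
  -3v^2 - 15v - 18 = (-(3/4)v - 9/4)(4v + 8) + (0)
Last nonzero remainder: 4v + 8. Dividing through by 4 gives the monic gcd v + 2.

v + 2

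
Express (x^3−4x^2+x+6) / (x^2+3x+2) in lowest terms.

(x^2−5x+6)/(x+2)

Euclidean algorithm in ℚ[x]:
  x^3−4x^2+x+6 = (x−7)(x^2+3x+2) + (20x+20)
  x^2+3x+2 = ((1/20)x+1/10)(20x+20) + (0)
Last nonzero remainder: 20x+20. Dividing through by 20 gives the monic gcd x+1.
Cancel x+1 from numerator and denominator to get the reduced form.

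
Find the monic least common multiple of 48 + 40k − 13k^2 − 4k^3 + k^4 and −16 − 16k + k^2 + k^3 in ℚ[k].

192 + 208k − 12k^2 − 29k^3 + k^5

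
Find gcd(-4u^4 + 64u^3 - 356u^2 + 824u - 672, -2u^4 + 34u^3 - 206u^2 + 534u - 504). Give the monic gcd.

Euclidean algorithm in ℚ[u]:
  -4u^4 + 64u^3 - 356u^2 + 824u - 672 = (2)(-2u^4 + 34u^3 - 206u^2 + 534u - 504) + (-4u^3 + 56u^2 - 244u + 336)
  -2u^4 + 34u^3 - 206u^2 + 534u - 504 = ((1/2)u - 3/2)(-4u^3 + 56u^2 - 244u + 336) + (0)
Last nonzero remainder: -4u^3 + 56u^2 - 244u + 336. Dividing through by -4 gives the monic gcd u^3 - 14u^2 + 61u - 84.

u^3 - 14u^2 + 61u - 84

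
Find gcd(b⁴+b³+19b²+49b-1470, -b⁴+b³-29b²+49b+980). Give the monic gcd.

b³-5b²+49b-245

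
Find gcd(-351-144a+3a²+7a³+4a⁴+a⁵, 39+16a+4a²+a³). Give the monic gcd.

By polynomial division,
  a⁵+4a⁴+7a³+3a²-144a-351 = (a²-9)(a³+4a²+16a+39) + (0)
The last nonzero remainder a³+4a²+16a+39 is already monic.

39+16a+4a²+a³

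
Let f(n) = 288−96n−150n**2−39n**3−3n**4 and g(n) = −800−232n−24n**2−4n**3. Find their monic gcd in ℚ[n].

By polynomial division,
  −3n**4−39n**3−150n**2−96n+288 = ((3/4)n+21/4)(−4n**3−24n**2−232n−800) + (150n**2+1722n+4488)
  −4n**3−24n**2−232n−800 = (−(2/75)n+274/1875)(150n**2+1722n+4488) + (−(227476/625)n−909904/625)
  150n**2+1722n+4488 = (−(46875/113738)n−350625/113738)(−(227476/625)n−909904/625) + (0)
Last nonzero remainder: −(227476/625)n−909904/625. Dividing through by −227476/625 gives the monic gcd n+4.

4+n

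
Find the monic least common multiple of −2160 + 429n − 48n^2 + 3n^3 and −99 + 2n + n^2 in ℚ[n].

−7920 + 853n − 33n^2 − 5n^3 + n^4

Apply the Euclidean algorithm:
  3n^3 − 48n^2 + 429n − 2160 = (3n − 54)(n^2 + 2n − 99) + (834n − 7506)
  n^2 + 2n − 99 = ((1/834)n + 11/834)(834n − 7506) + (0)
Last nonzero remainder: 834n − 7506. Dividing through by 834 gives the monic gcd n − 9.
Then lcm(f, g) = f·g / gcd(f, g); expanding and making the result monic gives the answer.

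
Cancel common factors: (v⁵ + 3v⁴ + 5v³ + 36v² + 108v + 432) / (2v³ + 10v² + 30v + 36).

Repeated division with remainder:
  v⁵ + 3v⁴ + 5v³ + 36v² + 108v + 432 = ((1/2)v² - v)(2v³ + 10v² + 30v + 36) + (48v² + 144v + 432)
  2v³ + 10v² + 30v + 36 = ((1/24)v + 1/12)(48v² + 144v + 432) + (0)
Last nonzero remainder: 48v² + 144v + 432. Dividing through by 48 gives the monic gcd v² + 3v + 9.
Cancel v² + 3v + 9 from numerator and denominator to get the reduced form.

(v³ - 4v + 48)/(2v + 4)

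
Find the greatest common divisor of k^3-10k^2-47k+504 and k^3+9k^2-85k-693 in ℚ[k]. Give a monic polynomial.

Euclidean algorithm in ℚ[k]:
  k^3-10k^2-47k+504 = (k^3+9k^2-85k-693) + (-19k^2+38k+1197)
  k^3+9k^2-85k-693 = (-(1/19)k-11/19)(-19k^2+38k+1197) + (0)
Last nonzero remainder: -19k^2+38k+1197. Dividing through by -19 gives the monic gcd k^2-2k-63.

k^2-2k-63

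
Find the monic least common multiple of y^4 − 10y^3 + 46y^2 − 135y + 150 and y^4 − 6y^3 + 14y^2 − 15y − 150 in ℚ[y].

Repeated division with remainder:
  y^4 − 10y^3 + 46y^2 − 135y + 150 = (y^4 − 6y^3 + 14y^2 − 15y − 150) + (−4y^3 + 32y^2 − 120y + 300)
  y^4 − 6y^3 + 14y^2 − 15y − 150 = (−(1/4)y − 1/2)(−4y^3 + 32y^2 − 120y + 300) + (0)
Last nonzero remainder: −4y^3 + 32y^2 − 120y + 300. Dividing through by −4 gives the monic gcd y^3 − 8y^2 + 30y − 75.
Then lcm(f, g) = f·g / gcd(f, g); expanding and making the result monic gives the answer.

y^5 − 8y^4 + 26y^3 − 43y^2 − 120y + 300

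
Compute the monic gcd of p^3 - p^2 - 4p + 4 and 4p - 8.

p - 2

Repeated division with remainder:
  p^3 - p^2 - 4p + 4 = ((1/4)p^2 + (1/4)p - 1/2)(4p - 8) + (0)
Last nonzero remainder: 4p - 8. Dividing through by 4 gives the monic gcd p - 2.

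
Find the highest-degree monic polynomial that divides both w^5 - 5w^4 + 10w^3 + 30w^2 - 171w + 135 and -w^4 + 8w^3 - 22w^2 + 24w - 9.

By polynomial division,
  w^5 - 5w^4 + 10w^3 + 30w^2 - 171w + 135 = (-w - 3)(-w^4 + 8w^3 - 22w^2 + 24w - 9) + (12w^3 - 12w^2 - 108w + 108)
  -w^4 + 8w^3 - 22w^2 + 24w - 9 = (-(1/12)w + 7/12)(12w^3 - 12w^2 - 108w + 108) + (-24w^2 + 96w - 72)
  12w^3 - 12w^2 - 108w + 108 = (-(1/2)w - 3/2)(-24w^2 + 96w - 72) + (0)
Last nonzero remainder: -24w^2 + 96w - 72. Dividing through by -24 gives the monic gcd w^2 - 4w + 3.

w^2 - 4w + 3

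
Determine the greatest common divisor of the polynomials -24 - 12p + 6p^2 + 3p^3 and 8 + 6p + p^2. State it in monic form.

2 + p

By polynomial division,
  3p^3 + 6p^2 - 12p - 24 = (3p - 12)(p^2 + 6p + 8) + (36p + 72)
  p^2 + 6p + 8 = ((1/36)p + 1/9)(36p + 72) + (0)
Last nonzero remainder: 36p + 72. Dividing through by 36 gives the monic gcd p + 2.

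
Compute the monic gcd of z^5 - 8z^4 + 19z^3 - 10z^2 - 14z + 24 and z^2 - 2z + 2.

Euclidean algorithm in ℚ[z]:
  z^5 - 8z^4 + 19z^3 - 10z^2 - 14z + 24 = (z^3 - 6z^2 + 5z + 12)(z^2 - 2z + 2) + (0)
The last nonzero remainder z^2 - 2z + 2 is already monic.

z^2 - 2z + 2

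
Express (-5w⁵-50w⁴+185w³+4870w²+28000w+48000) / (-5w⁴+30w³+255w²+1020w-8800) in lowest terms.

(w³+w²-86w-240)/(w²-15w+44)

Euclidean algorithm in ℚ[w]:
  -5w⁵-50w⁴+185w³+4870w²+28000w+48000 = (w+16)(-5w⁴+30w³+255w²+1020w-8800) + (-550w³-230w²+20480w+188800)
  -5w⁴+30w³+255w²+1020w-8800 = ((1/110)w-353/6050)(-550w³-230w²+20480w+188800) + ((33516/605)w²+(301644/605)w+268128/121)
  -550w³-230w²+20480w+188800 = (-(166375/16758)w+713900/8379)((33516/605)w²+(301644/605)w+268128/121) + (0)
Last nonzero remainder: (33516/605)w²+(301644/605)w+268128/121. Dividing through by 33516/605 gives the monic gcd w²+9w+40.
Cancel w²+9w+40 from numerator and denominator to get the reduced form.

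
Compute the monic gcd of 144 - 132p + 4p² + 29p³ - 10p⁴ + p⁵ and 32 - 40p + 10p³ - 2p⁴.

By polynomial division,
  p⁵ - 10p⁴ + 29p³ + 4p² - 132p + 144 = (-(1/2)p + 5/2)(-2p⁴ + 10p³ - 40p + 32) + (4p³ - 16p² - 16p + 64)
  -2p⁴ + 10p³ - 40p + 32 = (-(1/2)p + 1/2)(4p³ - 16p² - 16p + 64) + (0)
Last nonzero remainder: 4p³ - 16p² - 16p + 64. Dividing through by 4 gives the monic gcd p³ - 4p² - 4p + 16.

16 - 4p - 4p² + p³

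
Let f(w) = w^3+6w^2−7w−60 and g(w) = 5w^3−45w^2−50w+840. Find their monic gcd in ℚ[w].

Apply the Euclidean algorithm:
  w^3+6w^2−7w−60 = (1/5)(5w^3−45w^2−50w+840) + (15w^2+3w−228)
  5w^3−45w^2−50w+840 = ((1/3)w−46/15)(15w^2+3w−228) + ((176/5)w+704/5)
  15w^2+3w−228 = ((75/176)w−285/176)((176/5)w+704/5) + (0)
Last nonzero remainder: (176/5)w+704/5. Dividing through by 176/5 gives the monic gcd w+4.

w+4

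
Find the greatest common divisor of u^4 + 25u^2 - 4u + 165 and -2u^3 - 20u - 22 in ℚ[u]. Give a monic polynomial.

By polynomial division,
  u^4 + 25u^2 - 4u + 165 = (-(1/2)u)(-2u^3 - 20u - 22) + (15u^2 - 15u + 165)
  -2u^3 - 20u - 22 = (-(2/15)u - 2/15)(15u^2 - 15u + 165) + (0)
Last nonzero remainder: 15u^2 - 15u + 165. Dividing through by 15 gives the monic gcd u^2 - u + 11.

u^2 - u + 11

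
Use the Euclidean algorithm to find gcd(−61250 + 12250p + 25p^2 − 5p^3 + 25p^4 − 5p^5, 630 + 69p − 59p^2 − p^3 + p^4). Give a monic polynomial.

−35 + 2p + p^2

Euclidean algorithm in ℚ[p]:
  −5p^5 + 25p^4 − 5p^3 + 25p^2 + 12250p − 61250 = (−5p + 20)(p^4 − p^3 − 59p^2 + 69p + 630) + (−280p^3 + 1550p^2 + 14020p − 73850)
  p^4 − p^3 − 59p^2 + 69p + 630 = (−(1/280)p − 127/7840)(−280p^3 + 1550p^2 + 14020p − 73850) + ((12685/784)p^2 + (12685/392)p − 63425/112)
  −280p^3 + 1550p^2 + 14020p − 73850 = (−(43904/2537)p + 330848/2537)((12685/784)p^2 + (12685/392)p − 63425/112) + (0)
Last nonzero remainder: (12685/784)p^2 + (12685/392)p − 63425/112. Dividing through by 12685/784 gives the monic gcd p^2 + 2p − 35.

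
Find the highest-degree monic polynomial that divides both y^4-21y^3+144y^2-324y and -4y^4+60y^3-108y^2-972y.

y^2-9y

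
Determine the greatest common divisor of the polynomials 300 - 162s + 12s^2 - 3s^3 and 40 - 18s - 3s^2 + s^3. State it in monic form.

Apply the Euclidean algorithm:
  -3s^3 + 12s^2 - 162s + 300 = (-3)(s^3 - 3s^2 - 18s + 40) + (3s^2 - 216s + 420)
  s^3 - 3s^2 - 18s + 40 = ((1/3)s + 23)(3s^2 - 216s + 420) + (4810s - 9620)
  3s^2 - 216s + 420 = ((3/4810)s - 21/481)(4810s - 9620) + (0)
Last nonzero remainder: 4810s - 9620. Dividing through by 4810 gives the monic gcd s - 2.

-2 + s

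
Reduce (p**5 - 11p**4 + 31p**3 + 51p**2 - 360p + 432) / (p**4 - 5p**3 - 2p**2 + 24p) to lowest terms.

By polynomial division,
  p**5 - 11p**4 + 31p**3 + 51p**2 - 360p + 432 = (p - 6)(p**4 - 5p**3 - 2p**2 + 24p) + (3p**3 + 15p**2 - 216p + 432)
  p**4 - 5p**3 - 2p**2 + 24p = ((1/3)p - 10/3)(3p**3 + 15p**2 - 216p + 432) + (120p**2 - 840p + 1440)
  3p**3 + 15p**2 - 216p + 432 = ((1/40)p + 3/10)(120p**2 - 840p + 1440) + (0)
Last nonzero remainder: 120p**2 - 840p + 1440. Dividing through by 120 gives the monic gcd p**2 - 7p + 12.
Cancel p**2 - 7p + 12 from numerator and denominator to get the reduced form.

(p**3 - 4p**2 - 9p + 36)/(p**2 + 2p)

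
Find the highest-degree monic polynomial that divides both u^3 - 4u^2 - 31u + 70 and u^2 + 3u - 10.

By polynomial division,
  u^3 - 4u^2 - 31u + 70 = (u - 7)(u^2 + 3u - 10) + (0)
The last nonzero remainder u^2 + 3u - 10 is already monic.

u^2 + 3u - 10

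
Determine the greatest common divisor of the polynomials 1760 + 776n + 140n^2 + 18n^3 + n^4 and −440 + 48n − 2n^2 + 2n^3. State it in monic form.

44 + 4n + n^2

Euclidean algorithm in ℚ[n]:
  n^4 + 18n^3 + 140n^2 + 776n + 1760 = ((1/2)n + 19/2)(2n^3 − 2n^2 + 48n − 440) + (135n^2 + 540n + 5940)
  2n^3 − 2n^2 + 48n − 440 = ((2/135)n − 2/27)(135n^2 + 540n + 5940) + (0)
Last nonzero remainder: 135n^2 + 540n + 5940. Dividing through by 135 gives the monic gcd n^2 + 4n + 44.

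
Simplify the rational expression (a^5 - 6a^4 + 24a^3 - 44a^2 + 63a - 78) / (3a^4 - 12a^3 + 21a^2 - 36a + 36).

(a^2 - 4a + 13)/(3a - 6)

By polynomial division,
  a^5 - 6a^4 + 24a^3 - 44a^2 + 63a - 78 = ((1/3)a - 2/3)(3a^4 - 12a^3 + 21a^2 - 36a + 36) + (9a^3 - 18a^2 + 27a - 54)
  3a^4 - 12a^3 + 21a^2 - 36a + 36 = ((1/3)a - 2/3)(9a^3 - 18a^2 + 27a - 54) + (0)
Last nonzero remainder: 9a^3 - 18a^2 + 27a - 54. Dividing through by 9 gives the monic gcd a^3 - 2a^2 + 3a - 6.
Cancel a^3 - 2a^2 + 3a - 6 from numerator and denominator to get the reduced form.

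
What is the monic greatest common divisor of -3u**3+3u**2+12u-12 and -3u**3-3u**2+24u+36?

u+2

Apply the Euclidean algorithm:
  -3u**3+3u**2+12u-12 = (-3u**3-3u**2+24u+36) + (6u**2-12u-48)
  -3u**3-3u**2+24u+36 = (-(1/2)u-3/2)(6u**2-12u-48) + (-18u-36)
  6u**2-12u-48 = (-(1/3)u+4/3)(-18u-36) + (0)
Last nonzero remainder: -18u-36. Dividing through by -18 gives the monic gcd u+2.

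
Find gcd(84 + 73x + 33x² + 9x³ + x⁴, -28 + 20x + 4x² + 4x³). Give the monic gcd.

7 + 2x + x²

Euclidean algorithm in ℚ[x]:
  x⁴ + 9x³ + 33x² + 73x + 84 = ((1/4)x + 2)(4x³ + 4x² + 20x - 28) + (20x² + 40x + 140)
  4x³ + 4x² + 20x - 28 = ((1/5)x - 1/5)(20x² + 40x + 140) + (0)
Last nonzero remainder: 20x² + 40x + 140. Dividing through by 20 gives the monic gcd x² + 2x + 7.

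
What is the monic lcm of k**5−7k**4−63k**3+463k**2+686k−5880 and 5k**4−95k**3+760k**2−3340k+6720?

k**7−13k**6+11k**5+617k**4−4108k**3+4820k**2+57232k−188160

Apply the Euclidean algorithm:
  k**5−7k**4−63k**3+463k**2+686k−5880 = ((1/5)k+12/5)(5k**4−95k**3+760k**2−3340k+6720) + (13k**3−693k**2+7358k−22008)
  5k**4−95k**3+760k**2−3340k+6720 = ((5/13)k+2230/169)(13k**3−693k**2+7358k−22008) + ((1195560/169)k**2−(1195560/13)k+50213520/169)
  13k**3−693k**2+7358k−22008 = ((2197/1195560)k−22139/298890)((1195560/169)k**2−(1195560/13)k+50213520/169) + (0)
Last nonzero remainder: (1195560/169)k**2−(1195560/13)k+50213520/169. Dividing through by 1195560/169 gives the monic gcd k**2−13k+42.
Then lcm(f, g) = f·g / gcd(f, g); expanding and making the result monic gives the answer.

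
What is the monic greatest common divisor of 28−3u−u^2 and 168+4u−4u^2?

1

Apply the Euclidean algorithm:
  −u^2−3u+28 = (1/4)(−4u^2+4u+168) + (−4u−14)
  −4u^2+4u+168 = (u−9/2)(−4u−14) + (105)
  −4u−14 = (−(4/105)u−2/15)(105) + (0)
The last nonzero remainder is the constant 105, so the polynomials are coprime and gcd = 1.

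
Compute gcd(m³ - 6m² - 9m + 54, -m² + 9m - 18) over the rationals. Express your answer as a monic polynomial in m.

m² - 9m + 18

Repeated division with remainder:
  m³ - 6m² - 9m + 54 = (-m - 3)(-m² + 9m - 18) + (0)
Last nonzero remainder: -m² + 9m - 18. Dividing through by -1 gives the monic gcd m² - 9m + 18.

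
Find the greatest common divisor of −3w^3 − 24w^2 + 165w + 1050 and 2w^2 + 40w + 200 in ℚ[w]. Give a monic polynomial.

w + 10

Apply the Euclidean algorithm:
  −3w^3 − 24w^2 + 165w + 1050 = (−(3/2)w + 18)(2w^2 + 40w + 200) + (−255w − 2550)
  2w^2 + 40w + 200 = (−(2/255)w − 4/51)(−255w − 2550) + (0)
Last nonzero remainder: −255w − 2550. Dividing through by −255 gives the monic gcd w + 10.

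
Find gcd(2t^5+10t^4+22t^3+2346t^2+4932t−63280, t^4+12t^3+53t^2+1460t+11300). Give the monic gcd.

t^3+2t^2+33t+1130

Apply the Euclidean algorithm:
  2t^5+10t^4+22t^3+2346t^2+4932t−63280 = (2t−14)(t^4+12t^3+53t^2+1460t+11300) + (84t^3+168t^2+2772t+94920)
  t^4+12t^3+53t^2+1460t+11300 = ((1/84)t+5/42)(84t^3+168t^2+2772t+94920) + (0)
Last nonzero remainder: 84t^3+168t^2+2772t+94920. Dividing through by 84 gives the monic gcd t^3+2t^2+33t+1130.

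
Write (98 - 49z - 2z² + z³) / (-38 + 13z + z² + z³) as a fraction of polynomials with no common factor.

(-49 + z²)/(19 + 3z + z²)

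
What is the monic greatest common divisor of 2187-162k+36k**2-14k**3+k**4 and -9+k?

By polynomial division,
  k**4-14k**3+36k**2-162k+2187 = (k**3-5k**2-9k-243)(k-9) + (0)
The last nonzero remainder k-9 is already monic.

-9+k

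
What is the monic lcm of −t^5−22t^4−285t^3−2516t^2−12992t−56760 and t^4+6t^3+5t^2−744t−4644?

t^7+19t^6+165t^5+473t^4−9946t^3−118080t^2−871848t−3065040

Euclidean algorithm in ℚ[t]:
  −t^5−22t^4−285t^3−2516t^2−12992t−56760 = (−t−16)(t^4+6t^3+5t^2−744t−4644) + (−184t^3−3180t^2−29540t−131064)
  t^4+6t^3+5t^2−744t−4644 = (−(1/184)t+519/8464)(−184t^3−3180t^2−29540t−131064) + ((83475/2116)t^2+(751275/2116)t+3589425/1058)
  −184t^3−3180t^2−29540t−131064 = (−(389344/83475)t−1074928/27825)((83475/2116)t^2+(751275/2116)t+3589425/1058) + (0)
Last nonzero remainder: (83475/2116)t^2+(751275/2116)t+3589425/1058. Dividing through by 83475/2116 gives the monic gcd t^2+9t+86.
Then lcm(f, g) = f·g / gcd(f, g); expanding and making the result monic gives the answer.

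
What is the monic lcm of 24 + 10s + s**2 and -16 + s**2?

-96 - 16s + 6s**2 + s**3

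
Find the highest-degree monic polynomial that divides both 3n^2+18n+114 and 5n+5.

1

By polynomial division,
  3n^2+18n+114 = ((3/5)n+3)(5n+5) + (99)
  5n+5 = ((5/99)n+5/99)(99) + (0)
The last nonzero remainder is the constant 99, so the polynomials are coprime and gcd = 1.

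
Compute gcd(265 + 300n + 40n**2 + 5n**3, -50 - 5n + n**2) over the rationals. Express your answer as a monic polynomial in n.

1

Apply the Euclidean algorithm:
  5n**3 + 40n**2 + 300n + 265 = (5n + 65)(n**2 - 5n - 50) + (875n + 3515)
  n**2 - 5n - 50 = ((1/875)n - 1578/153125)(875n + 3515) + (-421916/30625)
  875n + 3515 = (-(26796875/421916)n - 107646875/421916)(-421916/30625) + (0)
The last nonzero remainder is the constant -421916/30625, so the polynomials are coprime and gcd = 1.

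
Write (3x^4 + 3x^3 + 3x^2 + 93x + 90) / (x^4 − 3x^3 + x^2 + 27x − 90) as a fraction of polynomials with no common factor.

Repeated division with remainder:
  3x^4 + 3x^3 + 3x^2 + 93x + 90 = (3)(x^4 − 3x^3 + x^2 + 27x − 90) + (12x^3 + 12x + 360)
  x^4 − 3x^3 + x^2 + 27x − 90 = ((1/12)x − 1/4)(12x^3 + 12x + 360) + (0)
Last nonzero remainder: 12x^3 + 12x + 360. Dividing through by 12 gives the monic gcd x^3 + x + 30.
Cancel x^3 + x + 30 from numerator and denominator to get the reduced form.

(3x + 3)/(x − 3)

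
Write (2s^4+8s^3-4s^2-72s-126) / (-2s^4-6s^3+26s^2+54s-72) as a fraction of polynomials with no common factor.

(-s^2-4s-7)/(s^2+3s-4)

By polynomial division,
  2s^4+8s^3-4s^2-72s-126 = (-1)(-2s^4-6s^3+26s^2+54s-72) + (2s^3+22s^2-18s-198)
  -2s^4-6s^3+26s^2+54s-72 = (-s+8)(2s^3+22s^2-18s-198) + (-168s^2+1512)
  2s^3+22s^2-18s-198 = (-(1/84)s-11/84)(-168s^2+1512) + (0)
Last nonzero remainder: -168s^2+1512. Dividing through by -168 gives the monic gcd s^2-9.
Cancel s^2-9 from numerator and denominator to get the reduced form.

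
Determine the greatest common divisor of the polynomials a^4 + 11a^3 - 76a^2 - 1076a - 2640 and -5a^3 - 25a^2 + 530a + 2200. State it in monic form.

By polynomial division,
  a^4 + 11a^3 - 76a^2 - 1076a - 2640 = (-(1/5)a - 6/5)(-5a^3 - 25a^2 + 530a + 2200) + (0)
Last nonzero remainder: -5a^3 - 25a^2 + 530a + 2200. Dividing through by -5 gives the monic gcd a^3 + 5a^2 - 106a - 440.

a^3 + 5a^2 - 106a - 440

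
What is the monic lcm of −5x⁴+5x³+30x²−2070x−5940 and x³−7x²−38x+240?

x⁶−14x⁵+47x⁴+452x³−4434x²+1116x+47520

Euclidean algorithm in ℚ[x]:
  −5x⁴+5x³+30x²−2070x−5940 = (−5x−30)(x³−7x²−38x+240) + (−370x²−2010x+1260)
  x³−7x²−38x+240 = (−(1/370)x+46/1369)(−370x²−2010x+1260) + ((45100/1369)x+270600/1369)
  −370x²−2010x+1260 = (−(50653/4510)x+28749/4510)((45100/1369)x+270600/1369) + (0)
Last nonzero remainder: (45100/1369)x+270600/1369. Dividing through by 45100/1369 gives the monic gcd x+6.
Then lcm(f, g) = f·g / gcd(f, g); expanding and making the result monic gives the answer.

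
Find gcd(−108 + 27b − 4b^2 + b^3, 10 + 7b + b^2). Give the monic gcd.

Repeated division with remainder:
  b^3 − 4b^2 + 27b − 108 = (b − 11)(b^2 + 7b + 10) + (94b + 2)
  b^2 + 7b + 10 = ((1/94)b + 164/2209)(94b + 2) + (21762/2209)
  94b + 2 = ((103823/10881)b + 2209/10881)(21762/2209) + (0)
The last nonzero remainder is the constant 21762/2209, so the polynomials are coprime and gcd = 1.

1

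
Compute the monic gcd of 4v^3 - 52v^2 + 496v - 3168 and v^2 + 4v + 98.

1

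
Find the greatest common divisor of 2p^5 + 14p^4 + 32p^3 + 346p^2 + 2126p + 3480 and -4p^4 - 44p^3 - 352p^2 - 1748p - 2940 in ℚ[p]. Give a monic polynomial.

p^2 + 8p + 15

Repeated division with remainder:
  2p^5 + 14p^4 + 32p^3 + 346p^2 + 2126p + 3480 = (-(1/2)p + 2)(-4p^4 - 44p^3 - 352p^2 - 1748p - 2940) + (-56p^3 + 176p^2 + 4152p + 9360)
  -4p^4 - 44p^3 - 352p^2 - 1748p - 2940 = ((1/14)p + 99/98)(-56p^3 + 176p^2 + 4152p + 9360) + (-(40492/49)p^2 - (323936/49)p - 607380/49)
  -56p^3 + 176p^2 + 4152p + 9360 = ((686/10123)p - 7644/10123)(-(40492/49)p^2 - (323936/49)p - 607380/49) + (0)
Last nonzero remainder: -(40492/49)p^2 - (323936/49)p - 607380/49. Dividing through by -40492/49 gives the monic gcd p^2 + 8p + 15.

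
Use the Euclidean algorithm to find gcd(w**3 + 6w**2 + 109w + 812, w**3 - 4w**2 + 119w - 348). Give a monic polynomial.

w**2 - w + 116

By polynomial division,
  w**3 + 6w**2 + 109w + 812 = (w**3 - 4w**2 + 119w - 348) + (10w**2 - 10w + 1160)
  w**3 - 4w**2 + 119w - 348 = ((1/10)w - 3/10)(10w**2 - 10w + 1160) + (0)
Last nonzero remainder: 10w**2 - 10w + 1160. Dividing through by 10 gives the monic gcd w**2 - w + 116.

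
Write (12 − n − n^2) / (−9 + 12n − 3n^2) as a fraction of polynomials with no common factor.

(4 + n)/(−3 + 3n)

By polynomial division,
  −n^2 − n + 12 = (1/3)(−3n^2 + 12n − 9) + (−5n + 15)
  −3n^2 + 12n − 9 = ((3/5)n − 3/5)(−5n + 15) + (0)
Last nonzero remainder: −5n + 15. Dividing through by −5 gives the monic gcd n − 3.
Cancel n − 3 from numerator and denominator to get the reduced form.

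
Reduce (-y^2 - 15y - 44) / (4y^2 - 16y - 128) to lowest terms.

(-y - 11)/(4y - 32)

Repeated division with remainder:
  -y^2 - 15y - 44 = (-1/4)(4y^2 - 16y - 128) + (-19y - 76)
  4y^2 - 16y - 128 = (-(4/19)y + 32/19)(-19y - 76) + (0)
Last nonzero remainder: -19y - 76. Dividing through by -19 gives the monic gcd y + 4.
Cancel y + 4 from numerator and denominator to get the reduced form.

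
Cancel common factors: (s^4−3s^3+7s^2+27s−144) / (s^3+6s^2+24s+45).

(s^3−6s^2+25s−48)/(s^2+3s+15)

Euclidean algorithm in ℚ[s]:
  s^4−3s^3+7s^2+27s−144 = (s−9)(s^3+6s^2+24s+45) + (37s^2+198s+261)
  s^3+6s^2+24s+45 = ((1/37)s+24/1369)(37s^2+198s+261) + ((18447/1369)s+55341/1369)
  37s^2+198s+261 = ((50653/18447)s+39701/6149)((18447/1369)s+55341/1369) + (0)
Last nonzero remainder: (18447/1369)s+55341/1369. Dividing through by 18447/1369 gives the monic gcd s+3.
Cancel s+3 from numerator and denominator to get the reduced form.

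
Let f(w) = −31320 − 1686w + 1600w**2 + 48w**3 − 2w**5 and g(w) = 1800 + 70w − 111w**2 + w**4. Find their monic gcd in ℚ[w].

Repeated division with remainder:
  −2w**5 + 48w**3 + 1600w**2 − 1686w − 31320 = (−2w)(w**4 − 111w**2 + 70w + 1800) + (−174w**3 + 1740w**2 + 1914w − 31320)
  w**4 − 111w**2 + 70w + 1800 = (−(1/174)w − 5/87)(−174w**3 + 1740w**2 + 1914w − 31320) + (0)
Last nonzero remainder: −174w**3 + 1740w**2 + 1914w − 31320. Dividing through by −174 gives the monic gcd w**3 − 10w**2 − 11w + 180.

180 − 11w − 10w**2 + w**3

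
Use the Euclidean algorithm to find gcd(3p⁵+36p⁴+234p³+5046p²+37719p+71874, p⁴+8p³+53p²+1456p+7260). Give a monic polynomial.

p³-2p²+73p+726

Repeated division with remainder:
  3p⁵+36p⁴+234p³+5046p²+37719p+71874 = (3p+12)(p⁴+8p³+53p²+1456p+7260) + (-21p³+42p²-1533p-15246)
  p⁴+8p³+53p²+1456p+7260 = (-(1/21)p-10/21)(-21p³+42p²-1533p-15246) + (0)
Last nonzero remainder: -21p³+42p²-1533p-15246. Dividing through by -21 gives the monic gcd p³-2p²+73p+726.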